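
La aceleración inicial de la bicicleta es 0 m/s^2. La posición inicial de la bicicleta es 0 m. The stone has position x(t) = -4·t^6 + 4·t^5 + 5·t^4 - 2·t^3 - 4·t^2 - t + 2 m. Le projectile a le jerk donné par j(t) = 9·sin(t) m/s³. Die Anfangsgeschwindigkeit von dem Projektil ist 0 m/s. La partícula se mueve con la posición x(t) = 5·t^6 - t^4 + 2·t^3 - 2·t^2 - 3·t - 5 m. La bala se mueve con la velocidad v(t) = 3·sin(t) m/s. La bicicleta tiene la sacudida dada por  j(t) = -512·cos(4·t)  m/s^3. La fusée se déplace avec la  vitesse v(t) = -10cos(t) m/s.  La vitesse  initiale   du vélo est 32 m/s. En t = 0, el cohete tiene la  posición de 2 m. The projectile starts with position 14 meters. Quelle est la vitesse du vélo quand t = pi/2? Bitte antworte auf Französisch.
Nous devons intégrer notre équation du jerk j(t) = -512·cos(4·t) 2 fois. En intégrant le jerk et en utilisant la condition initiale a(0) = 0, nous obtenons a(t) = -128·sin(4·t). La primitive de l'accélération, avec v(0) = 32, donne la vitesse: v(t) = 32·cos(4·t). En utilisant v(t) = 32·cos(4·t) et en substituant t = pi/2, nous trouvons v = 32.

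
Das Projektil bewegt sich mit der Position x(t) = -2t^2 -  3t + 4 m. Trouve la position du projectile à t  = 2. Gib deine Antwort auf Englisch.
From the given position equation x(t) = -2·t^2 - 3·t + 4, we substitute t = 2 to get x = -10.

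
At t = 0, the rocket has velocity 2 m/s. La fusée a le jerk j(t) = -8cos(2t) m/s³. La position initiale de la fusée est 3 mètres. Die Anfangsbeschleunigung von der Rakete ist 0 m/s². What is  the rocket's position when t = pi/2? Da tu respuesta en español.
Para resolver esto, necesitamos tomar 3 antiderivadas de nuestra ecuación de la sacudida j(t) = -8·cos(2·t). Integrando la sacudida y usando la condición inicial a(0) = 0, obtenemos a(t) = -4·sin(2·t). La antiderivada de la aceleración, con v(0) = 2, da la velocidad: v(t) = 2·cos(2·t). La integral de la velocidad es la posición. Usando x(0) = 3, obtenemos x(t) = sin(2·t) + 3. Tenemos la posición x(t) = sin(2·t) + 3. Sustituyendo t = pi/2: x(pi/2) = 3.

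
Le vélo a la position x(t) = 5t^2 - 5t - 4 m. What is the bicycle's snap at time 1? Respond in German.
Um dies zu lösen, müssen wir 4 Ableitungen unserer Gleichung für die Position x(t) = 5·t^2 - 5·t - 4 nehmen. Die Ableitung von der Position ergibt die Geschwindigkeit: v(t) = 10·t - 5. Durch Ableiten von der Geschwindigkeit erhalten wir die Beschleunigung: a(t) = 10. Die Ableitung von der Beschleunigung ergibt den Ruck: j(t) = 0. Die Ableitung von dem Ruck ergibt den Snap: s(t) = 0. Aus der Gleichung für den Snap s(t) = 0, setzen wir t = 1 ein und erhalten s = 0.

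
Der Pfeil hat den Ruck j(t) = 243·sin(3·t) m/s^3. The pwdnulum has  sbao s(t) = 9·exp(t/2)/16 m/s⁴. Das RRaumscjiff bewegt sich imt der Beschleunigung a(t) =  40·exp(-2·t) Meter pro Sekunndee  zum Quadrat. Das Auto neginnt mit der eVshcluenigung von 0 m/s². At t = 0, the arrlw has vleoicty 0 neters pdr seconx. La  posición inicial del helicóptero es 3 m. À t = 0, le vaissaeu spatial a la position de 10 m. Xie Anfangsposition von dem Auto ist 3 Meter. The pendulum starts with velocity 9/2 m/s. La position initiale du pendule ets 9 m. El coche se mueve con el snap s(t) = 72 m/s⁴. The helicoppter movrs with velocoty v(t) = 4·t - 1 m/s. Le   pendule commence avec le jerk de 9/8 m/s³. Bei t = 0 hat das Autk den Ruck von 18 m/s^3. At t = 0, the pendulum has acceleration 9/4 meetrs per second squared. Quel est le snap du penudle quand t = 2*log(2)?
Nous avons le snap s(t) = 9·exp(t/2)/16. En substituant t = 2*log(2): s(2*log(2)) = 9/8.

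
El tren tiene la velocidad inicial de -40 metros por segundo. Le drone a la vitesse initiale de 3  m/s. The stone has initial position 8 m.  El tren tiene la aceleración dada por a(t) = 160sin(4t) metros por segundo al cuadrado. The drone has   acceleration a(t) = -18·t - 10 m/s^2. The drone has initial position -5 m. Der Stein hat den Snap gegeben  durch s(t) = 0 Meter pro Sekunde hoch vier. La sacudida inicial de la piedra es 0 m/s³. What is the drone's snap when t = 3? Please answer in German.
Ausgehend von der Beschleunigung a(t) = -18·t - 10, nehmen wir 2 Ableitungen. Die Ableitung von der Beschleunigung ergibt den Ruck: j(t) = -18. Durch Ableiten von dem Ruck erhalten wir den Snap: s(t) = 0. Aus der Gleichung für den Snap s(t) = 0, setzen wir t = 3 ein und erhalten s = 0.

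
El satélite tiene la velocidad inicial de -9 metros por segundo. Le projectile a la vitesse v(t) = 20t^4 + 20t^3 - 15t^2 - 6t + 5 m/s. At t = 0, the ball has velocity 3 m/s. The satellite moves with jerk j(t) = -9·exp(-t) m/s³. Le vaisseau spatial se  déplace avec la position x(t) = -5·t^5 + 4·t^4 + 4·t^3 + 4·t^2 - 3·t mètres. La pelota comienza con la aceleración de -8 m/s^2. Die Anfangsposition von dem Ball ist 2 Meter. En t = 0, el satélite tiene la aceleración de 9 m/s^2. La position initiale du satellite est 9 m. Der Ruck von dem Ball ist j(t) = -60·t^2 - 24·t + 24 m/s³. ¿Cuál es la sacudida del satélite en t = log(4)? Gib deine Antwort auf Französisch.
En utilisant j(t) = -9·exp(-t) et en substituant t = log(4), nous trouvons j = -9/4.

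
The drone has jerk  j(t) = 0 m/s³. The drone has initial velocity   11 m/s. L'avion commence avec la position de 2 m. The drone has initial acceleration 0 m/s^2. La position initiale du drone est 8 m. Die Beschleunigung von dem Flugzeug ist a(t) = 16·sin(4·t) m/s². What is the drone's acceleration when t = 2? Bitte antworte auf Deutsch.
Ausgehend von dem Ruck j(t) = 0, nehmen wir 1 Integral. Mit ∫j(t)dt und Anwendung von a(0) = 0, finden wir a(t) = 0. Mit a(t) = 0 und Einsetzen von t = 2, finden wir a = 0.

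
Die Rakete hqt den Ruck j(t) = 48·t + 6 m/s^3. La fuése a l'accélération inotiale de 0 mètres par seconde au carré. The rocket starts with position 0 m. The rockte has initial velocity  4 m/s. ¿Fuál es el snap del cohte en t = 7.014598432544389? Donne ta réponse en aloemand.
Um dies zu lösen, müssen wir 1 Ableitung unserer Gleichung für den Ruck j(t) = 48·t + 6 nehmen. Die Ableitung von dem Ruck ergibt den Snap: s(t) = 48. Mit s(t) = 48 und Einsetzen von t = 7.014598432544389, finden wir s = 48.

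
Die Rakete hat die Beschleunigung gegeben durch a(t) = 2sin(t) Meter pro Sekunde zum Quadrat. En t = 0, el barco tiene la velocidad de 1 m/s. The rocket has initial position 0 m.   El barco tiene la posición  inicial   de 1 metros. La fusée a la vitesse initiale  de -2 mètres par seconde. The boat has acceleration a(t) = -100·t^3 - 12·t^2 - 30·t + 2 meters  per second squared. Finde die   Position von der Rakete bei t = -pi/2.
Ausgehend von der Beschleunigung a(t) = 2·sin(t), nehmen wir 2 Stammfunktionen. Mit ∫a(t)dt und Anwendung von v(0) = -2, finden wir v(t) = -2·cos(t). Die Stammfunktion von der Geschwindigkeit, mit x(0) = 0, ergibt die Position: x(t) = -2·sin(t). Wir haben die Position x(t) = -2·sin(t). Durch Einsetzen von t = -pi/2: x(-pi/2) = 2.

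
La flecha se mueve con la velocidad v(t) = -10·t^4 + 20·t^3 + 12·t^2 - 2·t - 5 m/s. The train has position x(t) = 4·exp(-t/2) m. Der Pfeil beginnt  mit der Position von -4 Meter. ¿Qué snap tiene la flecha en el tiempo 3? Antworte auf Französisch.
Nous devons dériver notre équation de la vitesse v(t) = -10·t^4 + 20·t^3 + 12·t^2 - 2·t - 5 3 fois. La dérivée de la vitesse donne l'accélération: a(t) = -40·t^3 + 60·t^2 + 24·t - 2. En prenant d/dt de a(t), nous trouvons j(t) = -120·t^2 + 120·t + 24. En dérivant le jerk, nous obtenons le snap: s(t) = 120 - 240·t. En utilisant s(t) = 120 - 240·t et en substituant t = 3, nous trouvons s = -600.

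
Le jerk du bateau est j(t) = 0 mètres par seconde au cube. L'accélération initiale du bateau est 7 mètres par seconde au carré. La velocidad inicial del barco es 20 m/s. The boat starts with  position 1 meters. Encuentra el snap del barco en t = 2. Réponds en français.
Pour résoudre ceci, nous devons prendre 1 dérivée de notre équation du jerk j(t) = 0. La dérivée du jerk donne le snap: s(t) = 0. En utilisant s(t) = 0 et en substituant t = 2, nous trouvons s = 0.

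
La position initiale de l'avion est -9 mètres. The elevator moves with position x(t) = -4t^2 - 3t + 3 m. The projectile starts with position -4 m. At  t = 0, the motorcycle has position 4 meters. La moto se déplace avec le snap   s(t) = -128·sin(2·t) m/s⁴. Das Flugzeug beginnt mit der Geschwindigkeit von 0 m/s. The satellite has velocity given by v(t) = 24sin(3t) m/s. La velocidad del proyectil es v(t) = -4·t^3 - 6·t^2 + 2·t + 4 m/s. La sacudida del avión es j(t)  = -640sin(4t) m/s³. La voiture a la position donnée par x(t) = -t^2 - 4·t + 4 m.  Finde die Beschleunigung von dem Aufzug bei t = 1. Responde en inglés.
We must differentiate our position equation x(t) = -4·t^2 - 3·t + 3 2 times. The derivative of position gives velocity: v(t) = -8·t - 3. The derivative of velocity gives acceleration: a(t) = -8. Using a(t) = -8 and substituting t = 1, we find a = -8.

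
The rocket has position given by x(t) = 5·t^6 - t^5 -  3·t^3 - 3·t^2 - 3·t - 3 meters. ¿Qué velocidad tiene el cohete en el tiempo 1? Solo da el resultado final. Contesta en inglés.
v(1) = 7.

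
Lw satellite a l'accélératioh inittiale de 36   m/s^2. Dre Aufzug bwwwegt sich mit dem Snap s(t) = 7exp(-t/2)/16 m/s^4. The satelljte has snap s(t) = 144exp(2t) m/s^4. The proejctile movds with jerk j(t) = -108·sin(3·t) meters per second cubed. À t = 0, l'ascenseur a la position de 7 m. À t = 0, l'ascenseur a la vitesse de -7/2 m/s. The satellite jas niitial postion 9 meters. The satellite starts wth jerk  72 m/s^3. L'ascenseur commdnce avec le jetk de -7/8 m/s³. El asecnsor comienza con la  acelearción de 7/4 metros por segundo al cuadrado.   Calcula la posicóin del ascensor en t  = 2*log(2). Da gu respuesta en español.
Para resolver esto, necesitamos tomar 4 integrales de nuestra ecuación del snap s(t) = 7·exp(-t/2)/16. Tomando ∫s(t)dt y aplicando j(0) = -7/8, encontramos j(t) = -7·exp(-t/2)/8. La antiderivada de la sacudida, con a(0) = 7/4, da la aceleración: a(t) = 7·exp(-t/2)/4. La antiderivada de la aceleración, con v(0) = -7/2, da la velocidad: v(t) = -7·exp(-t/2)/2. La integral de la velocidad, con x(0) = 7, da la posición: x(t) = 7·exp(-t/2). Usando x(t) = 7·exp(-t/2) y sustituyendo t = 2*log(2), encontramos x = 7/2.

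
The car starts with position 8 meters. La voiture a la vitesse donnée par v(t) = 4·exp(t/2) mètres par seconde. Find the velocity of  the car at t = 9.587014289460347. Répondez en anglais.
From the given velocity equation v(t) = 4·exp(t/2), we substitute t = 9.587014289460347 to get v = 482.896094789278.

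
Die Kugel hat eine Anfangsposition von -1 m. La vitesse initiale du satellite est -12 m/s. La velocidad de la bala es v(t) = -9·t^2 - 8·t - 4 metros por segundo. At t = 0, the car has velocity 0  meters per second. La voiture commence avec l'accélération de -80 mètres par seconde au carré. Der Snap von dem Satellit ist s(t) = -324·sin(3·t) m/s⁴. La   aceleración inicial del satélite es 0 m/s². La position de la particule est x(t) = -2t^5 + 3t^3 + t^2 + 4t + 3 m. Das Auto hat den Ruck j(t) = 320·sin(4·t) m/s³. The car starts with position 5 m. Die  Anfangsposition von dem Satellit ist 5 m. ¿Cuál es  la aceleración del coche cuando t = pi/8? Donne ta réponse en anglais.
Starting from jerk j(t) = 320·sin(4·t), we take 1 integral. The antiderivative of jerk, with a(0) = -80, gives acceleration: a(t) = -80·cos(4·t). We have acceleration a(t) = -80·cos(4·t). Substituting t = pi/8: a(pi/8) = 0.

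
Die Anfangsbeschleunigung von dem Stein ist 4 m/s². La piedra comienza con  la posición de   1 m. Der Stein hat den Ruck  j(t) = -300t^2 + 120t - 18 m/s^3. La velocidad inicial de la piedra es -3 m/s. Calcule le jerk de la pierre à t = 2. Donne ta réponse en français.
De l'équation du jerk j(t) = -300·t^2 + 120·t - 18, nous substituons t = 2 pour obtenir j = -978.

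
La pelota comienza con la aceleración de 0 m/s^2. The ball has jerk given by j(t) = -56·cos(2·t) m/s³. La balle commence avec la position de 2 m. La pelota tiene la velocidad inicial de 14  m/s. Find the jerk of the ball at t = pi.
From the given jerk equation j(t) = -56·cos(2·t), we substitute t = pi to get j = -56.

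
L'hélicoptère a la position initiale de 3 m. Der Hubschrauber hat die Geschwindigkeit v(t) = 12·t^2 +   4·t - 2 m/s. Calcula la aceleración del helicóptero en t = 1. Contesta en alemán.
Ausgehend von der Geschwindigkeit v(t) = 12·t^2 + 4·t - 2, nehmen wir 1 Ableitung. Durch Ableiten von der Geschwindigkeit erhalten wir die Beschleunigung: a(t) = 24·t + 4. Aus der Gleichung für die Beschleunigung a(t) = 24·t + 4, setzen wir t = 1 ein und erhalten a = 28.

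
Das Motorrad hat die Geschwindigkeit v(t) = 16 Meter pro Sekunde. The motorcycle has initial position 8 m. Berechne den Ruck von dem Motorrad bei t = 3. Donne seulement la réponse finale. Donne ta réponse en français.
La réponse est 0.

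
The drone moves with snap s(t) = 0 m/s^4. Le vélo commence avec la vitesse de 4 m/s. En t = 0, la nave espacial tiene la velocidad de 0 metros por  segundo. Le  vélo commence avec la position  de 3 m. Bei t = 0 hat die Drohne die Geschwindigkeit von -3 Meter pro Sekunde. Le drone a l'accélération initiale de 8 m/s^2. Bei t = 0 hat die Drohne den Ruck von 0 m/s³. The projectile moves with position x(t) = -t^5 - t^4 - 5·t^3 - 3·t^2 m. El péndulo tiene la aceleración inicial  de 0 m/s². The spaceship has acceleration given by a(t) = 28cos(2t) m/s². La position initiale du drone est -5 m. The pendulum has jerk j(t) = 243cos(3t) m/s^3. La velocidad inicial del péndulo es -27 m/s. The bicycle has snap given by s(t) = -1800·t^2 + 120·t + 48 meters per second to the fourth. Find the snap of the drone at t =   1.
From the given snap equation s(t) = 0, we substitute t = 1 to get s = 0.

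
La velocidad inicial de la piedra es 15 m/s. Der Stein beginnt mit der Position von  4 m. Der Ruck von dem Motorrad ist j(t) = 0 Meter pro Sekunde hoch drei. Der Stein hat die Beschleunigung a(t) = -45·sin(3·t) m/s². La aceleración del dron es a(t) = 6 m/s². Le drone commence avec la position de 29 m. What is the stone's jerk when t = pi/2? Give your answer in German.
Ausgehend von der Beschleunigung a(t) = -45·sin(3·t), nehmen wir 1 Ableitung. Mit d/dt von a(t) finden wir j(t) = -135·cos(3·t). Aus der Gleichung für den Ruck j(t) = -135·cos(3·t), setzen wir t = pi/2 ein und erhalten j = 0.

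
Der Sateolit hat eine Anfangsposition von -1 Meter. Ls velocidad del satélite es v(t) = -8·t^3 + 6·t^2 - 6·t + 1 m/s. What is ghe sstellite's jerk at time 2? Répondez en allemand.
Wir müssen unsere Gleichung für die Geschwindigkeit v(t) = -8·t^3 + 6·t^2 - 6·t + 1 2-mal ableiten. Durch Ableiten von der Geschwindigkeit erhalten wir die Beschleunigung: a(t) = -24·t^2 + 12·t - 6. Durch Ableiten von der Beschleunigung erhalten wir den Ruck: j(t) = 12 - 48·t. Wir haben den Ruck j(t) = 12 - 48·t. Durch Einsetzen von t = 2: j(2) = -84.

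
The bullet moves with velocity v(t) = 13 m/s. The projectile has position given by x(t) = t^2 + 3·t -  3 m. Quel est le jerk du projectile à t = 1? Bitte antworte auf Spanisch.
Debemos derivar nuestra ecuación de la posición x(t) = t^2 + 3·t - 3 3 veces. La derivada de la posición da la velocidad: v(t) = 2·t + 3. Tomando d/dt de v(t), encontramos a(t) = 2. Derivando la aceleración, obtenemos la sacudida: j(t) = 0. De la ecuación de la sacudida j(t) = 0, sustituimos t = 1 para obtener j = 0.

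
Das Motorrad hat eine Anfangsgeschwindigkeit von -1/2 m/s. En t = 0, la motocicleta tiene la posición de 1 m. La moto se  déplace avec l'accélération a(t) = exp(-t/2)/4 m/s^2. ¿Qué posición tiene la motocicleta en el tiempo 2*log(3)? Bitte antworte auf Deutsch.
Um dies zu lösen, müssen wir 2 Stammfunktionen unserer Gleichung für die Beschleunigung a(t) = exp(-t/2)/4 finden. Mit ∫a(t)dt und Anwendung von v(0) = -1/2, finden wir v(t) = -exp(-t/2)/2. Mit ∫v(t)dt und Anwendung von x(0) = 1, finden wir x(t) = exp(-t/2). Mit x(t) = exp(-t/2) und Einsetzen von t = 2*log(3), finden wir x = 1/3.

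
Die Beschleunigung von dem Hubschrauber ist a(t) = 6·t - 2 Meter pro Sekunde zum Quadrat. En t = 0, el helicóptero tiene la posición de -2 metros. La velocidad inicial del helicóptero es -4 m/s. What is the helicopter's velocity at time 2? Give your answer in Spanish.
Debemos encontrar la integral de nuestra ecuación de la aceleración a(t) = 6·t - 2 1 vez. La antiderivada de la aceleración, con v(0) = -4, da la velocidad: v(t) = 3·t^2 - 2·t - 4. Usando v(t) = 3·t^2 - 2·t - 4 y sustituyendo t = 2, encontramos v = 4.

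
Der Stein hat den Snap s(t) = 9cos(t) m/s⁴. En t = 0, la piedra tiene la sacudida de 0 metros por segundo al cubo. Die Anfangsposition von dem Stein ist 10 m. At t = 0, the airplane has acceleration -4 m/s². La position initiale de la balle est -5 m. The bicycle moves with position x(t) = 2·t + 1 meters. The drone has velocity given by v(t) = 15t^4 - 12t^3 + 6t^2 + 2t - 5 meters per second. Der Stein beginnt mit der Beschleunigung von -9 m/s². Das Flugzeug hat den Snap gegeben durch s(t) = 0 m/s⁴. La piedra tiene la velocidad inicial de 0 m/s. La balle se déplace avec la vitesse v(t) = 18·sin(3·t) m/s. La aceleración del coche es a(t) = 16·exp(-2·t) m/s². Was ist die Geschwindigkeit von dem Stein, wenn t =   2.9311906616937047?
Ausgehend von dem Snap s(t) = 9·cos(t), nehmen wir 3 Stammfunktionen. Durch Integration von dem Snap und Verwendung der Anfangsbedingung j(0) = 0, erhalten wir j(t) = 9·sin(t). Die Stammfunktion von dem Ruck, mit a(0) = -9, ergibt die Beschleunigung: a(t) = -9·cos(t). Durch Integration von der Beschleunigung und Verwendung der Anfangsbedingung v(0) = 0, erhalten wir v(t) = -9·sin(t). Wir haben die Geschwindigkeit v(t) = -9·sin(t). Durch Einsetzen von t = 2.9311906616937047: v(2.9311906616937047) = -1.87967739144651.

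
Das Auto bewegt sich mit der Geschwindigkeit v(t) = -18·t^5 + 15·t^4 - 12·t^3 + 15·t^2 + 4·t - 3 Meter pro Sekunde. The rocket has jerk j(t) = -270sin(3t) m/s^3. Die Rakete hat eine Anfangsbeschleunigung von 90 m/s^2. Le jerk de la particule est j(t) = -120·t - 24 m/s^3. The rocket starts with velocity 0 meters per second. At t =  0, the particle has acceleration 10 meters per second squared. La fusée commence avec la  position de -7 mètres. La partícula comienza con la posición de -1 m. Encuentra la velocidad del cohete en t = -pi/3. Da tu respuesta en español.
Para resolver esto, necesitamos tomar 2 integrales de nuestra ecuación de la sacudida j(t) = -270·sin(3·t). La antiderivada de la sacudida, con a(0) = 90, da la aceleración: a(t) = 90·cos(3·t). La integral de la aceleración es la velocidad. Usando v(0) = 0, obtenemos v(t) = 30·sin(3·t). Usando v(t) = 30·sin(3·t) y sustituyendo t = -pi/3, encontramos v = 0.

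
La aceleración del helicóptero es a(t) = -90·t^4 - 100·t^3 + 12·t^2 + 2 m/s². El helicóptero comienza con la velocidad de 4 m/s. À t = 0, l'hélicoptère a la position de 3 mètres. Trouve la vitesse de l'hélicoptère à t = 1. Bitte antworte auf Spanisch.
Debemos encontrar la integral de nuestra ecuación de la aceleración a(t) = -90·t^4 - 100·t^3 + 12·t^2 + 2 1 vez. La antiderivada de la aceleración, con v(0) = 4, da la velocidad: v(t) = -18·t^5 - 25·t^4 + 4·t^3 + 2·t + 4. De la ecuación de la velocidad v(t) = -18·t^5 - 25·t^4 + 4·t^3 + 2·t + 4, sustituimos t = 1 para obtener v = -33.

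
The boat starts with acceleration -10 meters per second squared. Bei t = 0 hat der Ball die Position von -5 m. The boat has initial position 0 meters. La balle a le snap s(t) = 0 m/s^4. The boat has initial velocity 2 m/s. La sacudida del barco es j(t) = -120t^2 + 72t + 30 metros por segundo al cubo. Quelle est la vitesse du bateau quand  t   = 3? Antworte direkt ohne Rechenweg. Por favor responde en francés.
v(3) = -379.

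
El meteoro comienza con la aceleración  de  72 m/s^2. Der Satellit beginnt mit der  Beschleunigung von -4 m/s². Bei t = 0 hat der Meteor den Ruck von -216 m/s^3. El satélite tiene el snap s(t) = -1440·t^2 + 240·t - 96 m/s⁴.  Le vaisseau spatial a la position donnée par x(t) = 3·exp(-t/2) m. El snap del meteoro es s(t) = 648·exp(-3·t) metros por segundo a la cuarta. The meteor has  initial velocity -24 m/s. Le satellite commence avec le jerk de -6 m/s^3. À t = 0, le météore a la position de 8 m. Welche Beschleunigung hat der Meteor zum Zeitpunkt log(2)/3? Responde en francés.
En partant du snap s(t) = 648·exp(-3·t), nous prenons 2 intégrales. En prenant ∫s(t)dt et en appliquant j(0) = -216, nous trouvons j(t) = -216·exp(-3·t). En prenant ∫j(t)dt et en appliquant a(0) = 72, nous trouvons a(t) = 72·exp(-3·t). De l'équation de l'accélération a(t) = 72·exp(-3·t), nous substituons t = log(2)/3 pour obtenir a = 36.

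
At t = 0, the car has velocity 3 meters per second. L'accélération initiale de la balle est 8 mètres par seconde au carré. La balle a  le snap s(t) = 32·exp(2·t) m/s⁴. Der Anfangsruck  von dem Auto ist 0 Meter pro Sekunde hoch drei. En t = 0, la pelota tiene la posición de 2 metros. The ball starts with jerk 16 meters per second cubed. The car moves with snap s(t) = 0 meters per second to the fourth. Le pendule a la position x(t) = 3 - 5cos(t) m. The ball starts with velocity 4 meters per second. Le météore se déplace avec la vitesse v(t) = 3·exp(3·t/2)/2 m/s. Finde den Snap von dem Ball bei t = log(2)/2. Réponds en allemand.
Wir haben den Snap s(t) = 32·exp(2·t). Durch Einsetzen von t = log(2)/2: s(log(2)/2) = 64.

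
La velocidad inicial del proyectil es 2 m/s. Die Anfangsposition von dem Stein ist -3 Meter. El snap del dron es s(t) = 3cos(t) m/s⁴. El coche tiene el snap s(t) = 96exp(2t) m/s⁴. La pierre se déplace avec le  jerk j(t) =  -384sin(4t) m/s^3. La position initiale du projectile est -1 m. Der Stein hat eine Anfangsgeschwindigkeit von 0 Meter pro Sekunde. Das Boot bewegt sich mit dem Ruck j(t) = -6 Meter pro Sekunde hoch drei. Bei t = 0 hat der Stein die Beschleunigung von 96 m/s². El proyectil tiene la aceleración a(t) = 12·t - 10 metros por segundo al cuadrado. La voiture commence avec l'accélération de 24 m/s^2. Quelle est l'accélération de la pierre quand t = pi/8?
En partant du jerk j(t) = -384·sin(4·t), nous prenons 1 intégrale. En prenant ∫j(t)dt et en appliquant a(0) = 96, nous trouvons a(t) = 96·cos(4·t). Nous avons l'accélération a(t) = 96·cos(4·t). En substituant t = pi/8: a(pi/8) = 0.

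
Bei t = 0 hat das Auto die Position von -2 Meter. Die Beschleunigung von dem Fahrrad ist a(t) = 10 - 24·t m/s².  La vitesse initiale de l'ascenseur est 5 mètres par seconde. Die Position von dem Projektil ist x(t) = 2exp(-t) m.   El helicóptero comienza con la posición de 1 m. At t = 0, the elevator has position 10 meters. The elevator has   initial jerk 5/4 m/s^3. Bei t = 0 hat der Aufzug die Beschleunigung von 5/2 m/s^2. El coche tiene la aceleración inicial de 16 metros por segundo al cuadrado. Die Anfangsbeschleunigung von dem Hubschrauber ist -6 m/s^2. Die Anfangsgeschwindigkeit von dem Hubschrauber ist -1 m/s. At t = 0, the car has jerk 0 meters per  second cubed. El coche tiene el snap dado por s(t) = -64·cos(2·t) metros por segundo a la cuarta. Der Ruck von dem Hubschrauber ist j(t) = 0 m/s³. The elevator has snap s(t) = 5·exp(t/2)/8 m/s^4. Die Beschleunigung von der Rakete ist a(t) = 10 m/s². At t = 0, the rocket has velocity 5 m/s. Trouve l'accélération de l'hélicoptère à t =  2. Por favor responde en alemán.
Wir müssen das Integral unserer Gleichung für den Ruck j(t) = 0 1-mal finden. Die Stammfunktion von dem Ruck ist die Beschleunigung. Mit a(0) = -6 erhalten wir a(t) = -6. Aus der Gleichung für die Beschleunigung a(t) = -6, setzen wir t = 2 ein und erhalten a = -6.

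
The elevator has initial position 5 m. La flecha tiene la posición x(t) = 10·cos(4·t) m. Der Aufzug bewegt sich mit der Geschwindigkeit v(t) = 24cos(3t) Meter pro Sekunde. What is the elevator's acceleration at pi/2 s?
Starting from velocity v(t) = 24·cos(3·t), we take 1 derivative. Differentiating velocity, we get acceleration: a(t) = -72·sin(3·t). Using a(t) = -72·sin(3·t) and substituting t = pi/2, we find a = 72.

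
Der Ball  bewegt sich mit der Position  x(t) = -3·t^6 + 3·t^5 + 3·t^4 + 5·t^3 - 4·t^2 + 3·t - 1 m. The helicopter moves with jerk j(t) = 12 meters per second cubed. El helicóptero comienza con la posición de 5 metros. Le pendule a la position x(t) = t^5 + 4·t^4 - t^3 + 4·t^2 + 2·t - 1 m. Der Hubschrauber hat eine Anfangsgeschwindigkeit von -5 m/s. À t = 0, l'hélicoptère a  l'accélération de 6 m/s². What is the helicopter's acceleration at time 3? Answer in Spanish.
Necesitamos integrar nuestra ecuación de la sacudida j(t) = 12 1 vez. La antiderivada de la sacudida, con a(0) = 6, da la aceleración: a(t) = 12·t + 6. Usando a(t) = 12·t + 6 y sustituyendo t = 3, encontramos a = 42.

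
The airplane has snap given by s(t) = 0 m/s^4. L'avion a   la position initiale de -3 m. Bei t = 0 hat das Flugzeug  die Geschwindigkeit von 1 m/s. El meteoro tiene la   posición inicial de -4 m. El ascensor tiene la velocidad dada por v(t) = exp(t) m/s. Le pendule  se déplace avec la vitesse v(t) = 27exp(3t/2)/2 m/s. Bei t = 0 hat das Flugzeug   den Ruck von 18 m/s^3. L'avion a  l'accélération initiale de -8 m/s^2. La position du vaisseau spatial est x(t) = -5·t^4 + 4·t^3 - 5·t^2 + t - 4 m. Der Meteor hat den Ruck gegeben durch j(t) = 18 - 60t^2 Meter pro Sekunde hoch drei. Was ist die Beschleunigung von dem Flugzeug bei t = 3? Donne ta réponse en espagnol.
Partiendo del snap s(t) = 0, tomamos 2 antiderivadas. Tomando ∫s(t)dt y aplicando j(0) = 18, encontramos j(t) = 18. Integrando la sacudida y usando la condición inicial a(0) = -8, obtenemos a(t) = 18·t - 8. De la ecuación de la aceleración a(t) = 18·t - 8, sustituimos t = 3 para obtener a = 46.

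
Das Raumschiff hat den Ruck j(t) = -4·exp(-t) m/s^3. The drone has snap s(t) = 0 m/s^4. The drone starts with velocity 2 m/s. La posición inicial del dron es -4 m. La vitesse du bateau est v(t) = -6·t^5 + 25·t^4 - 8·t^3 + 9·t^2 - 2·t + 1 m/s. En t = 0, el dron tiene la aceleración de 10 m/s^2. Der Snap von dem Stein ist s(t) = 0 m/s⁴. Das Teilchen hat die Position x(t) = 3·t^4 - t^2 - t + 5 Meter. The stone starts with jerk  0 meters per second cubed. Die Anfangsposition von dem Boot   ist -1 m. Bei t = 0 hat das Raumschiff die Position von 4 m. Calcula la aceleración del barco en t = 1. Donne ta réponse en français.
Pour résoudre ceci, nous devons prendre 1 dérivée de notre équation de la vitesse v(t) = -6·t^5 + 25·t^4 - 8·t^3 + 9·t^2 - 2·t + 1. En prenant d/dt de v(t), nous trouvons a(t) = -30·t^4 + 100·t^3 - 24·t^2 + 18·t - 2. En utilisant a(t) = -30·t^4 + 100·t^3 - 24·t^2 + 18·t - 2 et en substituant t = 1, nous trouvons a = 62.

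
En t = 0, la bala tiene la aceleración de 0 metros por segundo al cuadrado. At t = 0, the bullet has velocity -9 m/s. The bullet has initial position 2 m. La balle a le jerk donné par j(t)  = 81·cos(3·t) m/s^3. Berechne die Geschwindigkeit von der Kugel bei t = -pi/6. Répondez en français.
Nous devons intégrer notre équation du jerk j(t) = 81·cos(3·t) 2 fois. En intégrant le jerk et en utilisant la condition initiale a(0) = 0, nous obtenons a(t) = 27·sin(3·t). En prenant ∫a(t)dt et en appliquant v(0) = -9, nous trouvons v(t) = -9·cos(3·t). De l'équation de la vitesse v(t) = -9·cos(3·t), nous substituons t = -pi/6 pour obtenir v = 0.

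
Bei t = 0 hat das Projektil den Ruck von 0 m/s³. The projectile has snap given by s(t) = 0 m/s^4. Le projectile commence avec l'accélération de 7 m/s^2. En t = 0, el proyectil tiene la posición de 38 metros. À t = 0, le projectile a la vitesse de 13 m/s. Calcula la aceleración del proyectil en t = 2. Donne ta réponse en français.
Pour résoudre ceci, nous devons prendre 2 primitives de notre équation du snap s(t) = 0. En intégrant le snap et en utilisant la condition initiale j(0) = 0, nous obtenons j(t) = 0. En intégrant le jerk et en utilisant la condition initiale a(0) = 7, nous obtenons a(t) = 7. En utilisant a(t) = 7 et en substituant t = 2, nous trouvons a = 7.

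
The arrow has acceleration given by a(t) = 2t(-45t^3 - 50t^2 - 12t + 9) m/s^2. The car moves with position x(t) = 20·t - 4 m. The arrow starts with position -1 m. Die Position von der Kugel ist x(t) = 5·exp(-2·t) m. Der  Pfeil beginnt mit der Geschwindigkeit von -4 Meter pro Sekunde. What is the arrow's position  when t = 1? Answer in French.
En partant de l'accélération a(t) = 2·t·(-45·t^3 - 50·t^2 - 12·t + 9), nous prenons 2 primitives. En intégrant l'accélération et en utilisant la condition initiale v(0) = -4, nous obtenons v(t) = -18·t^5 - 25·t^4 - 8·t^3 + 9·t^2 - 4. En intégrant la vitesse et en utilisant la condition initiale x(0) = -1, nous obtenons x(t) = -3·t^6 - 5·t^5 - 2·t^4 + 3·t^3 - 4·t - 1. De l'équation de la position x(t) = -3·t^6 - 5·t^5 - 2·t^4 + 3·t^3 - 4·t - 1, nous substituons t = 1 pour obtenir x = -12.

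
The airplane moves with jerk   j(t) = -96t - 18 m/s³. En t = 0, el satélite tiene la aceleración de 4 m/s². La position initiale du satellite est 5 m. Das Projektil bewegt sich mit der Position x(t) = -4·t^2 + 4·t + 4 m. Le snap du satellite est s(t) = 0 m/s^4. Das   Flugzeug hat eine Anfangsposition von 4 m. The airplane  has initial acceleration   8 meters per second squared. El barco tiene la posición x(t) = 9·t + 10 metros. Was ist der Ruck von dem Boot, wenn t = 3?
Ausgehend von der Position x(t) = 9·t + 10, nehmen wir 3 Ableitungen. Durch Ableiten von der Position erhalten wir die Geschwindigkeit: v(t) = 9. Durch Ableiten von der Geschwindigkeit erhalten wir die Beschleunigung: a(t) = 0. Die Ableitung von der Beschleunigung ergibt den Ruck: j(t) = 0. Wir haben den Ruck j(t) = 0. Durch Einsetzen von t = 3: j(3) = 0.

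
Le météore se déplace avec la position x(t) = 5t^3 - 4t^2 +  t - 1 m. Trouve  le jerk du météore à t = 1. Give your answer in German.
Um dies zu lösen, müssen wir 3 Ableitungen unserer Gleichung für die Position x(t) = 5·t^3 - 4·t^2 + t - 1 nehmen. Mit d/dt von x(t) finden wir v(t) = 15·t^2 - 8·t + 1. Die Ableitung von der Geschwindigkeit ergibt die Beschleunigung: a(t) = 30·t - 8. Mit d/dt von a(t) finden wir j(t) = 30. Mit j(t) = 30 und Einsetzen von t = 1, finden wir j = 30.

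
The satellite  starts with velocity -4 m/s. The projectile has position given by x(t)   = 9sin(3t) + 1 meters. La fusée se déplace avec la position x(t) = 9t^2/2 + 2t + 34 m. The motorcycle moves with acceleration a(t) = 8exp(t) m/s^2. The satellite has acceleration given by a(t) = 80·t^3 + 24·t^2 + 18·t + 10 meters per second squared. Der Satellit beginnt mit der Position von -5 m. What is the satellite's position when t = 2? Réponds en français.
En partant de l'accélération a(t) = 80·t^3 + 24·t^2 + 18·t + 10, nous prenons 2 primitives. En intégrant l'accélération et en utilisant la condition initiale v(0) = -4, nous obtenons v(t) = 20·t^4 + 8·t^3 + 9·t^2 + 10·t - 4. En prenant ∫v(t)dt et en appliquant x(0) = -5, nous trouvons x(t) = 4·t^5 + 2·t^4 + 3·t^3 + 5·t^2 - 4·t - 5. En utilisant x(t) = 4·t^5 + 2·t^4 + 3·t^3 + 5·t^2 - 4·t - 5 et en substituant t = 2, nous trouvons x = 191.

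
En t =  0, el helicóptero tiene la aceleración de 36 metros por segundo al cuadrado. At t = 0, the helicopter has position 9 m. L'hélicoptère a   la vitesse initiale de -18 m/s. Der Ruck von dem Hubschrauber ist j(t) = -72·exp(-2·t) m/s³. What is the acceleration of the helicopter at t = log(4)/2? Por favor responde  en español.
Necesitamos integrar nuestra ecuación de la sacudida j(t) = -72·exp(-2·t) 1 vez. La antiderivada de la sacudida, con a(0) = 36, da la aceleración: a(t) = 36·exp(-2·t). De la ecuación de la aceleración a(t) = 36·exp(-2·t), sustituimos t = log(4)/2 para obtener a = 9.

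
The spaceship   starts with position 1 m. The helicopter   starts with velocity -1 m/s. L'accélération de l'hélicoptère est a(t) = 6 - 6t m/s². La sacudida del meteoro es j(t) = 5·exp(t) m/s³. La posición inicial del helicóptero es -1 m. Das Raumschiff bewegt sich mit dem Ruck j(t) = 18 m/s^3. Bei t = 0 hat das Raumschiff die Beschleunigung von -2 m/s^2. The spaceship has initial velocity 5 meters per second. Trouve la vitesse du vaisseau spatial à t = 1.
Pour résoudre ceci, nous devons prendre 2 primitives de notre équation du jerk j(t) = 18. L'intégrale du jerk est l'accélération. En utilisant a(0) = -2, nous obtenons a(t) = 18·t - 2. La primitive de l'accélération, avec v(0) = 5, donne la vitesse: v(t) = 9·t^2 - 2·t + 5. Nous avons la vitesse v(t) = 9·t^2 - 2·t + 5. En substituant t = 1: v(1) = 12.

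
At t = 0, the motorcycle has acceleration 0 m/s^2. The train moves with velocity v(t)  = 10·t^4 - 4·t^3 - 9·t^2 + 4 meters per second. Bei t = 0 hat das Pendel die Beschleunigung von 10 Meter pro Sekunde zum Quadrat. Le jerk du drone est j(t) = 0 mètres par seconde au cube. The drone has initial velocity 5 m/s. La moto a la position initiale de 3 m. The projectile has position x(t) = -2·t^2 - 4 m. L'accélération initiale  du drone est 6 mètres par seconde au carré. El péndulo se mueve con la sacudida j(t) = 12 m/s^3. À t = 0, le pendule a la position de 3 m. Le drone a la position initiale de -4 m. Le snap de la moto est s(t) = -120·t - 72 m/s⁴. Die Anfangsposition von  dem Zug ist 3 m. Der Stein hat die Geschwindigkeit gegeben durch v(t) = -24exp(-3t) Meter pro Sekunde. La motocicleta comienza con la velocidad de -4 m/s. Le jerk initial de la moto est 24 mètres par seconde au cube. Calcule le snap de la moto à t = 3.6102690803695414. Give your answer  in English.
We have snap s(t) = -120·t - 72. Substituting t = 3.6102690803695414: s(3.6102690803695414) = -505.232289644345.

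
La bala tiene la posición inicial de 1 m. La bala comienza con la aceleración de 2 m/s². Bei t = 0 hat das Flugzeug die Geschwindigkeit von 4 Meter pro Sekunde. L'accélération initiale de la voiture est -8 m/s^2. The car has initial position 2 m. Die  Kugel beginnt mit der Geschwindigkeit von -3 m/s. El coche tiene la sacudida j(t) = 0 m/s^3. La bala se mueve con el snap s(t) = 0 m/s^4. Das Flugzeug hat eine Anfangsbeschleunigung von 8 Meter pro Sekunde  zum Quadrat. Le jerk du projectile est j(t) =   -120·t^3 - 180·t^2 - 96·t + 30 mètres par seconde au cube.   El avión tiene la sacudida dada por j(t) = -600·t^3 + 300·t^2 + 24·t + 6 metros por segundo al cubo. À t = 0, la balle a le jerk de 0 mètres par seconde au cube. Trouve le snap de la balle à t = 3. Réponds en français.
En utilisant s(t) = 0 et en substituant t = 3, nous trouvons s = 0.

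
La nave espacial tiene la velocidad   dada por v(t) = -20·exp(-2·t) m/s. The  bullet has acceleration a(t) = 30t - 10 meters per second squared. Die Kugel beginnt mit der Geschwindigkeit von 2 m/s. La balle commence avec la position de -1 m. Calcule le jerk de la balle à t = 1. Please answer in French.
Nous devons dériver notre équation de l'accélération a(t) = 30·t - 10 1 fois. En prenant d/dt de a(t), nous trouvons j(t) = 30. Nous avons le jerk j(t) = 30. En substituant t = 1: j(1) = 30.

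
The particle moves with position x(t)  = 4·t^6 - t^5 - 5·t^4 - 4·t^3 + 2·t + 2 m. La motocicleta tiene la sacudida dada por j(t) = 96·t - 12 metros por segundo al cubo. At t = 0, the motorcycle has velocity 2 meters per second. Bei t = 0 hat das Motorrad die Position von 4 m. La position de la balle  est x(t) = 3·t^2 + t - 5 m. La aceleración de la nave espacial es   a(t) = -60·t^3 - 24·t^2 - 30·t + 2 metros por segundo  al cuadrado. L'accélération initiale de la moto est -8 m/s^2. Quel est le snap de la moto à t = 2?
Nous devons dériver notre équation du jerk j(t) = 96·t - 12 1 fois. En dérivant le jerk, nous obtenons le snap: s(t) = 96. Nous avons le snap s(t) = 96. En substituant t = 2: s(2) = 96.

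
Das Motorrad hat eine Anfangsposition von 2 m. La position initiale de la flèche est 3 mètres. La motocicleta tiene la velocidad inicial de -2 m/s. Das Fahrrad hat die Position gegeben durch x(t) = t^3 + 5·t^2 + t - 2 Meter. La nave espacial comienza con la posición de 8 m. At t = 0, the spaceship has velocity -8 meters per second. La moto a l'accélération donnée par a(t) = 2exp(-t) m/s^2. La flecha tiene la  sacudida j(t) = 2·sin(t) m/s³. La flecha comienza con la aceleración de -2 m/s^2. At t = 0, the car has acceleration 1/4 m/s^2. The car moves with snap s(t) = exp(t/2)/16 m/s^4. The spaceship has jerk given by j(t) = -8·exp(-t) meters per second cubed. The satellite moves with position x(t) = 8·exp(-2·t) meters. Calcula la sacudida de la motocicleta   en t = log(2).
Partiendo de la aceleración a(t) = 2·exp(-t), tomamos 1 derivada. Derivando la aceleración, obtenemos la sacudida: j(t) = -2·exp(-t). Usando j(t) = -2·exp(-t) y sustituyendo t = log(2), encontramos j = -1.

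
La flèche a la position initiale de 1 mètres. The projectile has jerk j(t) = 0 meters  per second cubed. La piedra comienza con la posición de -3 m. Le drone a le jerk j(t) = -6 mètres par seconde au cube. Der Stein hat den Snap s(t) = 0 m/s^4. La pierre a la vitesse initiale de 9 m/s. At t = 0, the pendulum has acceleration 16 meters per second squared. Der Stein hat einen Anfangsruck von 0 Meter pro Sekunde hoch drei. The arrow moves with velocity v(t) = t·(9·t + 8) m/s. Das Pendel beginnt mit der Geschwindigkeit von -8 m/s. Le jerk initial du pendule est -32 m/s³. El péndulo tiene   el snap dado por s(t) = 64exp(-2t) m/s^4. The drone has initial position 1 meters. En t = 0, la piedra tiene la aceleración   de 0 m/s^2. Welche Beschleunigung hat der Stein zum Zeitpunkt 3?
Wir müssen das Integral unserer Gleichung für den Snap s(t) = 0 2-mal finden. Durch Integration von dem Snap und Verwendung der Anfangsbedingung j(0) = 0, erhalten wir j(t) = 0. Das Integral von dem Ruck ist die Beschleunigung. Mit a(0) = 0 erhalten wir a(t) = 0. Mit a(t) = 0 und Einsetzen von t = 3, finden wir a = 0.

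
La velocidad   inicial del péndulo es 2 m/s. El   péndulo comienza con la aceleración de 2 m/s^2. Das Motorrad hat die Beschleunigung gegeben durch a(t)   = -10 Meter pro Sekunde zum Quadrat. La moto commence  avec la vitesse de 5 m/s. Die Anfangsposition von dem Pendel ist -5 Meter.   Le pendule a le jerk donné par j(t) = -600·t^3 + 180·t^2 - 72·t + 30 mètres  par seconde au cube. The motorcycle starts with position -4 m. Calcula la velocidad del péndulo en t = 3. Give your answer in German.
Um dies zu lösen, müssen wir 2 Integrale unserer Gleichung für den Ruck j(t) = -600·t^3 + 180·t^2 - 72·t + 30 finden. Das Integral von dem Ruck ist die Beschleunigung. Mit a(0) = 2 erhalten wir a(t) = -150·t^4 + 60·t^3 - 36·t^2 + 30·t + 2. Durch Integration von der Beschleunigung und Verwendung der Anfangsbedingung v(0) = 2, erhalten wir v(t) = -30·t^5 + 15·t^4 - 12·t^3 + 15·t^2 + 2·t + 2. Mit v(t) = -30·t^5 + 15·t^4 - 12·t^3 + 15·t^2 + 2·t + 2 und Einsetzen von t = 3, finden wir v = -6256.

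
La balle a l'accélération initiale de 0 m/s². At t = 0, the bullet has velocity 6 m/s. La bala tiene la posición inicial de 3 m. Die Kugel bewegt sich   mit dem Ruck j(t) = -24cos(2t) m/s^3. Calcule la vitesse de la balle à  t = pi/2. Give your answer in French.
Pour résoudre ceci, nous devons prendre 2 intégrales de notre équation du jerk j(t) = -24·cos(2·t). L'intégrale du jerk, avec a(0) = 0, donne l'accélération: a(t) = -12·sin(2·t). La primitive de l'accélération est la vitesse. En utilisant v(0) = 6, nous obtenons v(t) = 6·cos(2·t). De l'équation de la vitesse v(t) = 6·cos(2·t), nous substituons t = pi/2 pour obtenir v = -6.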